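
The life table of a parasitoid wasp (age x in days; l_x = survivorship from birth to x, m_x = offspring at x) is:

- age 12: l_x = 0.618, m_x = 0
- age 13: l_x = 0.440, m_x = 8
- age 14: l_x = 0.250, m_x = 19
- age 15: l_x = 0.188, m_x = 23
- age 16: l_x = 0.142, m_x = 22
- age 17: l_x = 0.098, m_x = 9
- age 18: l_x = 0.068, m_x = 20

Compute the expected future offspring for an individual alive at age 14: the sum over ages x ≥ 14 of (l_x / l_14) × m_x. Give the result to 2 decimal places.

57.76

l_14 = 0.250. Conditional survival from age 14 to x is l_x / l_14.
  x=14: (0.250/0.250) × 19 = 19.0000
  x=15: (0.188/0.250) × 23 = 17.2960
  x=16: (0.142/0.250) × 22 = 12.4960
  x=17: (0.098/0.250) × 9 = 3.5280
  x=18: (0.068/0.250) × 20 = 5.4400
Sum = 19.0000 + 17.2960 + 12.4960 + 3.5280 + 5.4400 = 57.7600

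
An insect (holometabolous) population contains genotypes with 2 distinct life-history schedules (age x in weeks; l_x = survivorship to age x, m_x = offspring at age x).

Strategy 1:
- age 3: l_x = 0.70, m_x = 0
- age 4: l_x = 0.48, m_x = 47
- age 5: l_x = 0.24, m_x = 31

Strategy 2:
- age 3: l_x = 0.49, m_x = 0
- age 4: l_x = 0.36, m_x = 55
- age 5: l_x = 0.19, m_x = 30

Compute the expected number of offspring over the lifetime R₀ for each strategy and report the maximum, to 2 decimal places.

30.00

Strategy 1: R₀ = 0.70×0 + 0.48×47 + 0.24×31 = 30.0000
Strategy 2: R₀ = 0.49×0 + 0.36×55 + 0.19×30 = 25.5000
Highest R₀: strategy 1 with 30.0000.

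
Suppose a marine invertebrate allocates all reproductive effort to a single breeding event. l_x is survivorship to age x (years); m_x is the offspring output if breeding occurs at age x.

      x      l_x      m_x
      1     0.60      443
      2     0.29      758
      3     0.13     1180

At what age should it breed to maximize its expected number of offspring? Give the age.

Expected offspring if breeding at age x = l_x × m_x:
  age 1: 0.60 × 443 = 265.800
  age 2: 0.29 × 758 = 219.820
  age 3: 0.13 × 1180 = 153.400
Maximum at age 1 (265.800).

1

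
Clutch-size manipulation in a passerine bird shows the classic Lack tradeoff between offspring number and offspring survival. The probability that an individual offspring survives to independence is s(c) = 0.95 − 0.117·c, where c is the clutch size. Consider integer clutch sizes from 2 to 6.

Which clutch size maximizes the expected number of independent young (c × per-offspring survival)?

4

Expected independent young = c × s(c):
  c=2: 2 × 0.716 = 1.432
  c=3: 3 × 0.599 = 1.797
  c=4: 4 × 0.482 = 1.928
  c=5: 5 × 0.365 = 1.825
  c=6: 6 × 0.248 = 1.488
Maximum at c = 4 (1.928 independent young).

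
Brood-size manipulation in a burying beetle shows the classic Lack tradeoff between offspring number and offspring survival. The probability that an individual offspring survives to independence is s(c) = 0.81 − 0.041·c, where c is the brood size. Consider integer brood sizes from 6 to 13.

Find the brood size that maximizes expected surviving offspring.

Expected surviving offspring = c × s(c):
  c=6: 6 × 0.564 = 3.384
  c=7: 7 × 0.523 = 3.661
  c=8: 8 × 0.482 = 3.856
  c=9: 9 × 0.441 = 3.969
  c=10: 10 × 0.400 = 4.000
  c=11: 11 × 0.359 = 3.949
  c=12: 12 × 0.318 = 3.816
  c=13: 13 × 0.277 = 3.601
Maximum at c = 10 (4.000 surviving offspring).

10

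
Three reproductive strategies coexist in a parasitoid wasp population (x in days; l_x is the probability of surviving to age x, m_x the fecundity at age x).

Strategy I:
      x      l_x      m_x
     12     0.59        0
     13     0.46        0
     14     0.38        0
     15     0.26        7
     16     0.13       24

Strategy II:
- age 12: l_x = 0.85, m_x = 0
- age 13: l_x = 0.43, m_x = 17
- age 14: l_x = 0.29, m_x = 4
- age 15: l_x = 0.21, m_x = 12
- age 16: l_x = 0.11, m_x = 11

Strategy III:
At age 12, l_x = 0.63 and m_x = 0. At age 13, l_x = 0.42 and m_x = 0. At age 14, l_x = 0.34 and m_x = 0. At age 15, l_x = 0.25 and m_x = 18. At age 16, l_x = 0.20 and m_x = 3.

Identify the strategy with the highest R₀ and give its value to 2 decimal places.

12.20

Strategy I: R₀ = 0.59×0 + 0.46×0 + 0.38×0 + 0.26×7 + 0.13×24 = 4.9400
Strategy II: R₀ = 0.85×0 + 0.43×17 + 0.29×4 + 0.21×12 + 0.11×11 = 12.2000
Strategy III: R₀ = 0.63×0 + 0.42×0 + 0.34×0 + 0.25×18 + 0.20×3 = 5.1000
Highest R₀: strategy II with 12.2000.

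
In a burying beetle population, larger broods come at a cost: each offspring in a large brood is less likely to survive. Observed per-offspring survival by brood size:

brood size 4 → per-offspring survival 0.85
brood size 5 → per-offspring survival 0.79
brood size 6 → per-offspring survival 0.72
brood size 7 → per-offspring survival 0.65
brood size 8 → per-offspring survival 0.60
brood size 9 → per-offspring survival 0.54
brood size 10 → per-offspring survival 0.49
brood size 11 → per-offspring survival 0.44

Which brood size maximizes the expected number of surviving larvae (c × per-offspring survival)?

10

Expected surviving larvae = c × s(c):
  c=4: 4 × 0.85 = 3.400
  c=5: 5 × 0.79 = 3.950
  c=6: 6 × 0.72 = 4.320
  c=7: 7 × 0.65 = 4.550
  c=8: 8 × 0.60 = 4.800
  c=9: 9 × 0.54 = 4.860
  c=10: 10 × 0.49 = 4.900
  c=11: 11 × 0.44 = 4.840
Maximum at c = 10 (4.900 surviving larvae).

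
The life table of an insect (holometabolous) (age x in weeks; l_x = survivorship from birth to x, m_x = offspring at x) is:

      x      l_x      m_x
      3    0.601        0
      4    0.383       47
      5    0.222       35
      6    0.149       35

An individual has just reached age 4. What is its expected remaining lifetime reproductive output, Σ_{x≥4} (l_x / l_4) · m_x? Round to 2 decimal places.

l_4 = 0.383. Conditional survival from age 4 to x is l_x / l_4.
  x=4: (0.383/0.383) × 47 = 47.0000
  x=5: (0.222/0.383) × 35 = 20.2872
  x=6: (0.149/0.383) × 35 = 13.6162
Sum = 47.0000 + 20.2872 + 13.6162 = 80.9034

80.90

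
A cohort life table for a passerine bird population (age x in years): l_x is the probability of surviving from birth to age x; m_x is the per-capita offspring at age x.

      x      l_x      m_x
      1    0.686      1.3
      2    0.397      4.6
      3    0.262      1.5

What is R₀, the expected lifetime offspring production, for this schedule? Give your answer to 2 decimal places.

3.11

R₀ = Σ l_x m_x:
  age 1: 0.686 × 1.3 = 0.8918
  age 2: 0.397 × 4.6 = 1.8262
  age 3: 0.262 × 1.5 = 0.3930
R₀ = 0.8918 + 1.8262 + 0.3930 = 3.1110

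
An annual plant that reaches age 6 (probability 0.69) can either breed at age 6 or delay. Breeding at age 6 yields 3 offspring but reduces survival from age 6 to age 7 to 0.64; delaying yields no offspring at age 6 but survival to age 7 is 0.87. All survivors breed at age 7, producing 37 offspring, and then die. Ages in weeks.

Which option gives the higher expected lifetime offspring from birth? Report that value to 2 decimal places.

breed at age 6: R₀ = 0.69 × (3 + 0.64 × 37) = 0.69 × 26.6800 = 18.4092
delay to age 7: R₀ = 0.69 × (0.87 × 37) = 0.69 × 32.1900 = 22.2111
Higher: delay to age 7 (22.2111).

22.21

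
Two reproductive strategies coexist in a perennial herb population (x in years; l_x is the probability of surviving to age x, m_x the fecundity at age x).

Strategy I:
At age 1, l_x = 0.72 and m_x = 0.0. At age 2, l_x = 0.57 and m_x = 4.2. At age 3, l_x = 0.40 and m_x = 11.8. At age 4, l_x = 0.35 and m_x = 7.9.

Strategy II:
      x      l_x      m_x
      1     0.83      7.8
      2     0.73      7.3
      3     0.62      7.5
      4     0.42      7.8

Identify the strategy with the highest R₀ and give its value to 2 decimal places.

19.73

Strategy I: R₀ = 0.72×0.0 + 0.57×4.2 + 0.40×11.8 + 0.35×7.9 = 9.8790
Strategy II: R₀ = 0.83×7.8 + 0.73×7.3 + 0.62×7.5 + 0.42×7.8 = 19.7290
Highest R₀: strategy II with 19.7290.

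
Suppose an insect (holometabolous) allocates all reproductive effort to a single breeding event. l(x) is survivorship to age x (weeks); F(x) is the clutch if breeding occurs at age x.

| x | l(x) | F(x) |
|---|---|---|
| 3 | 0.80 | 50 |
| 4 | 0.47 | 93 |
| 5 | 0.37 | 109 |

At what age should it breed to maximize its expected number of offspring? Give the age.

4

Expected offspring if breeding at age x = l(x) × F(x):
  age 3: 0.80 × 50 = 40.000
  age 4: 0.47 × 93 = 43.710
  age 5: 0.37 × 109 = 40.330
Maximum at age 4 (43.710).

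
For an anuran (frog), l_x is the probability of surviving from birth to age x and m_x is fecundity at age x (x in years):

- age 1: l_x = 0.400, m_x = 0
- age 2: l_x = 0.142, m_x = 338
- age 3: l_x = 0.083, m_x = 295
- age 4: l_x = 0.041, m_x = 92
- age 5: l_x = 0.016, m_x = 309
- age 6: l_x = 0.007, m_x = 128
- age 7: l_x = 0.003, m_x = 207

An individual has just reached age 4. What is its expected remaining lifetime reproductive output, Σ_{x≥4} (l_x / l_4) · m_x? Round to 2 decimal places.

l_4 = 0.041. Conditional survival from age 4 to x is l_x / l_4.
  x=4: (0.041/0.041) × 92 = 92.0000
  x=5: (0.016/0.041) × 309 = 120.5854
  x=6: (0.007/0.041) × 128 = 21.8537
  x=7: (0.003/0.041) × 207 = 15.1463
Sum = 92.0000 + 120.5854 + 21.8537 + 15.1463 = 249.5854

249.59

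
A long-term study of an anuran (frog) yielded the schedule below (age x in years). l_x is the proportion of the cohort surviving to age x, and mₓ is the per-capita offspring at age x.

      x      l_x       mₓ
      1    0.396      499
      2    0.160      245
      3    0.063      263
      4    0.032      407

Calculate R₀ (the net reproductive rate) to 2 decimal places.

266.40

R₀ = Σ l_x mₓ:
  age 1: 0.396 × 499 = 197.6040
  age 2: 0.160 × 245 = 39.2000
  age 3: 0.063 × 263 = 16.5690
  age 4: 0.032 × 407 = 13.0240
R₀ = 197.6040 + 39.2000 + 16.5690 + 13.0240 = 266.3970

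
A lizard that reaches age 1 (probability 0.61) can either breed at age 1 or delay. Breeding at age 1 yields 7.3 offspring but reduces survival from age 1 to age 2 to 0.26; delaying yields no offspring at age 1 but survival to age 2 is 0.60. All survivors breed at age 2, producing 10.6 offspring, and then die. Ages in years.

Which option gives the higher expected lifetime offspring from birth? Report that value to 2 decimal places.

breed at age 1: R₀ = 0.61 × (7.3 + 0.26 × 10.6) = 0.61 × 10.0560 = 6.1342
delay to age 2: R₀ = 0.61 × (0.60 × 10.6) = 0.61 × 6.3600 = 3.8796
Higher: breed at age 1 (6.1342).

6.13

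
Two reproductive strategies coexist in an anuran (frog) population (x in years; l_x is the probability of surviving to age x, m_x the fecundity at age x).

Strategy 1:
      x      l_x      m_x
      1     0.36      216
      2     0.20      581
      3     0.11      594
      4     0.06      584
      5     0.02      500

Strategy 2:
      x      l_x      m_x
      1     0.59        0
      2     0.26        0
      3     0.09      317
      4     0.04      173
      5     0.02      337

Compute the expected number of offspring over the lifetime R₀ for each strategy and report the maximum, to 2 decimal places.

Strategy 1: R₀ = 0.36×216 + 0.20×581 + 0.11×594 + 0.06×584 + 0.02×500 = 304.3400
Strategy 2: R₀ = 0.59×0 + 0.26×0 + 0.09×317 + 0.04×173 + 0.02×337 = 42.1900
Highest R₀: strategy 1 with 304.3400.

304.34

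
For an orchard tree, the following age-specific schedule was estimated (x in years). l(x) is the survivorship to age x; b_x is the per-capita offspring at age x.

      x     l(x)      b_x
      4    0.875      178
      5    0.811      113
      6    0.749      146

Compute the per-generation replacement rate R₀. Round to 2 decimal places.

R₀ = Σ l(x) b_x:
  age 4: 0.875 × 178 = 155.7500
  age 5: 0.811 × 113 = 91.6430
  age 6: 0.749 × 146 = 109.3540
R₀ = 155.7500 + 91.6430 + 109.3540 = 356.7470

356.75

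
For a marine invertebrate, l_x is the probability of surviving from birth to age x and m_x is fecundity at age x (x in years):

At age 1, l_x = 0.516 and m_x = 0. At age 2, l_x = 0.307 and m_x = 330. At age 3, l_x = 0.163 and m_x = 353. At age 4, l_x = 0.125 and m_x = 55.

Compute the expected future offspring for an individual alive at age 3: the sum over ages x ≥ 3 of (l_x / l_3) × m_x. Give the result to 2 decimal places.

l_3 = 0.163. Conditional survival from age 3 to x is l_x / l_3.
  x=3: (0.163/0.163) × 353 = 353.0000
  x=4: (0.125/0.163) × 55 = 42.1779
Sum = 353.0000 + 42.1779 = 395.1779

395.18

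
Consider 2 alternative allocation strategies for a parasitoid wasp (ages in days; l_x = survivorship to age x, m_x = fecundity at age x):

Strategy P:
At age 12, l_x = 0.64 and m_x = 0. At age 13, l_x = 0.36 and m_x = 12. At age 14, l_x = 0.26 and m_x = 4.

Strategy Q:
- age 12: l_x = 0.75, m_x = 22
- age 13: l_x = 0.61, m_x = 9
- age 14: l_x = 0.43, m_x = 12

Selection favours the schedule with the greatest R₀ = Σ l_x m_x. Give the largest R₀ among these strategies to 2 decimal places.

27.15

Strategy P: R₀ = 0.64×0 + 0.36×12 + 0.26×4 = 5.3600
Strategy Q: R₀ = 0.75×22 + 0.61×9 + 0.43×12 = 27.1500
Highest R₀: strategy Q with 27.1500.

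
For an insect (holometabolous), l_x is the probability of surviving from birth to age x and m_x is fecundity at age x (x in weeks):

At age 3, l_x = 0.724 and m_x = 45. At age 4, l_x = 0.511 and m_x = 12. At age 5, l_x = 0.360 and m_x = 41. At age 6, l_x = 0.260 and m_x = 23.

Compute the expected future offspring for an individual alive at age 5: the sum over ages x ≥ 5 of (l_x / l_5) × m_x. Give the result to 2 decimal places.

l_5 = 0.360. Conditional survival from age 5 to x is l_x / l_5.
  x=5: (0.360/0.360) × 41 = 41.0000
  x=6: (0.260/0.360) × 23 = 16.6111
Sum = 41.0000 + 16.6111 = 57.6111

57.61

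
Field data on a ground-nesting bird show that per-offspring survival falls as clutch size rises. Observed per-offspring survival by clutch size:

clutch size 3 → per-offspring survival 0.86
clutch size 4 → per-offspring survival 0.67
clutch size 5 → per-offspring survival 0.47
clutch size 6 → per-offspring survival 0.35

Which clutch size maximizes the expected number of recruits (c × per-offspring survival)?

4

Expected recruits = c × s(c):
  c=3: 3 × 0.86 = 2.580
  c=4: 4 × 0.67 = 2.680
  c=5: 5 × 0.47 = 2.350
  c=6: 6 × 0.35 = 2.100
Maximum at c = 4 (2.680 recruits).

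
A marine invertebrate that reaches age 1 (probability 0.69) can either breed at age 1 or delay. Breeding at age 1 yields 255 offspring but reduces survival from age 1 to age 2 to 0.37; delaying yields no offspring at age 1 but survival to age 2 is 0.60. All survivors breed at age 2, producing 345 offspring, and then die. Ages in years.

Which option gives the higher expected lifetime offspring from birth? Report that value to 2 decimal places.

264.03

breed at age 1: R₀ = 0.69 × (255 + 0.37 × 345) = 0.69 × 382.6500 = 264.0285
delay to age 2: R₀ = 0.69 × (0.60 × 345) = 0.69 × 207.0000 = 142.8300
Higher: breed at age 1 (264.0285).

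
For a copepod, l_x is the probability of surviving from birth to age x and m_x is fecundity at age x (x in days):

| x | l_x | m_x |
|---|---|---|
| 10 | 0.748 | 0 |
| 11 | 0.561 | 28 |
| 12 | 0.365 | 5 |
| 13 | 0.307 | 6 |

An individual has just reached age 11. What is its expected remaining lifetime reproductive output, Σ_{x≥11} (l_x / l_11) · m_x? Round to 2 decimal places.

34.54

l_11 = 0.561. Conditional survival from age 11 to x is l_x / l_11.
  x=11: (0.561/0.561) × 28 = 28.0000
  x=12: (0.365/0.561) × 5 = 3.2531
  x=13: (0.307/0.561) × 6 = 3.2834
Sum = 28.0000 + 3.2531 + 3.2834 = 34.5365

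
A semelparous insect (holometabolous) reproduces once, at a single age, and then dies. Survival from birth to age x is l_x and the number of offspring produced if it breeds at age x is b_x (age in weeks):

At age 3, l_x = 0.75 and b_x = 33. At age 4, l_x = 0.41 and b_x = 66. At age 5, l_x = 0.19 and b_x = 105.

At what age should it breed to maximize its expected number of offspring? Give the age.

4

Expected offspring if breeding at age x = l_x × b_x:
  age 3: 0.75 × 33 = 24.750
  age 4: 0.41 × 66 = 27.060
  age 5: 0.19 × 105 = 19.950
Maximum at age 4 (27.060).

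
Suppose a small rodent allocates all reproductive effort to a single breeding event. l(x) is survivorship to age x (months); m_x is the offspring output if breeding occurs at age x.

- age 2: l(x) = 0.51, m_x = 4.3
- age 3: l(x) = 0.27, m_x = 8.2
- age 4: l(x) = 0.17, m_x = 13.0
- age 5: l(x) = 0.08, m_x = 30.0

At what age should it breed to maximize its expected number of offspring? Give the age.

Expected offspring if breeding at age x = l(x) × m_x:
  age 2: 0.51 × 4.3 = 2.193
  age 3: 0.27 × 8.2 = 2.214
  age 4: 0.17 × 13.0 = 2.210
  age 5: 0.08 × 30.0 = 2.400
Maximum at age 5 (2.400).

5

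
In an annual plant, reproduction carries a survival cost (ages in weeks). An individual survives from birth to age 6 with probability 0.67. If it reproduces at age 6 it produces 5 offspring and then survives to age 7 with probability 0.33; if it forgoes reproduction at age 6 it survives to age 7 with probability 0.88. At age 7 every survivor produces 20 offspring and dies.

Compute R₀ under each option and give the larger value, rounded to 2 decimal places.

11.79

breed at age 6: R₀ = 0.67 × (5 + 0.33 × 20) = 0.67 × 11.6000 = 7.7720
delay to age 7: R₀ = 0.67 × (0.88 × 20) = 0.67 × 17.6000 = 11.7920
Higher: delay to age 7 (11.7920).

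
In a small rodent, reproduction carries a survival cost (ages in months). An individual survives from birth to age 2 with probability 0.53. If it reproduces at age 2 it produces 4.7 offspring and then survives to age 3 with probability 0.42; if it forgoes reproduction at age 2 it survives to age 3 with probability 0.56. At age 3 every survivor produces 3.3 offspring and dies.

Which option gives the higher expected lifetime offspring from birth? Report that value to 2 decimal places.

3.23

breed at age 2: R₀ = 0.53 × (4.7 + 0.42 × 3.3) = 0.53 × 6.0860 = 3.2256
delay to age 3: R₀ = 0.53 × (0.56 × 3.3) = 0.53 × 1.8480 = 0.9794
Higher: breed at age 2 (3.2256).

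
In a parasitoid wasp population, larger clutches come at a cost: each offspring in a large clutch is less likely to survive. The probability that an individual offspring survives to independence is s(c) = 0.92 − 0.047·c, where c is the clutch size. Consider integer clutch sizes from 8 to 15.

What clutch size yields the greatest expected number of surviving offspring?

Expected surviving offspring = c × s(c):
  c=8: 8 × 0.544 = 4.352
  c=9: 9 × 0.497 = 4.473
  c=10: 10 × 0.450 = 4.500
  c=11: 11 × 0.403 = 4.433
  c=12: 12 × 0.356 = 4.272
  c=13: 13 × 0.309 = 4.017
  c=14: 14 × 0.262 = 3.668
  c=15: 15 × 0.215 = 3.225
Maximum at c = 10 (4.500 surviving offspring).

10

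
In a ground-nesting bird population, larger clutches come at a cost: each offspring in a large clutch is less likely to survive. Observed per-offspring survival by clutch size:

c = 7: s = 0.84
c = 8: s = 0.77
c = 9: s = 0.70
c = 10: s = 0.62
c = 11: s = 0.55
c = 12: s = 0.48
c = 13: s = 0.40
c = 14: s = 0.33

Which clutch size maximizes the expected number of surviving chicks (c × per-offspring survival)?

Expected surviving chicks = c × s(c):
  c=7: 7 × 0.84 = 5.880
  c=8: 8 × 0.77 = 6.160
  c=9: 9 × 0.70 = 6.300
  c=10: 10 × 0.62 = 6.200
  c=11: 11 × 0.55 = 6.050
  c=12: 12 × 0.48 = 5.760
  c=13: 13 × 0.40 = 5.200
  c=14: 14 × 0.33 = 4.620
Maximum at c = 9 (6.300 surviving chicks).

9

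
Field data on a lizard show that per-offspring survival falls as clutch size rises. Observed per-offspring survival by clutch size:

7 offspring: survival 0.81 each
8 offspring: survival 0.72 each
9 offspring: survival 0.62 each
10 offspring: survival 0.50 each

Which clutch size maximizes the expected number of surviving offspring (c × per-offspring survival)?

Expected surviving offspring = c × s(c):
  c=7: 7 × 0.81 = 5.670
  c=8: 8 × 0.72 = 5.760
  c=9: 9 × 0.62 = 5.580
  c=10: 10 × 0.50 = 5.000
Maximum at c = 8 (5.760 surviving offspring).

8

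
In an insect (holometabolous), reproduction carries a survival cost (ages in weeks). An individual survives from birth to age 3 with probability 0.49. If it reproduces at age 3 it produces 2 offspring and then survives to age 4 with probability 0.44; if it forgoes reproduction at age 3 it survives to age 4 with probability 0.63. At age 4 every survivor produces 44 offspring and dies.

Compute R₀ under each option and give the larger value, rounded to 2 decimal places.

13.58

breed at age 3: R₀ = 0.49 × (2 + 0.44 × 44) = 0.49 × 21.3600 = 10.4664
delay to age 4: R₀ = 0.49 × (0.63 × 44) = 0.49 × 27.7200 = 13.5828
Higher: delay to age 4 (13.5828).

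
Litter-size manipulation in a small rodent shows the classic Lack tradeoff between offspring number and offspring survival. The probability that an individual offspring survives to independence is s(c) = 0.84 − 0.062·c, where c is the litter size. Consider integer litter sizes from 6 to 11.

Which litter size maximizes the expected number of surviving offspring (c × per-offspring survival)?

Expected surviving offspring = c × s(c):
  c=6: 6 × 0.468 = 2.808
  c=7: 7 × 0.406 = 2.842
  c=8: 8 × 0.344 = 2.752
  c=9: 9 × 0.282 = 2.538
  c=10: 10 × 0.220 = 2.200
  c=11: 11 × 0.158 = 1.738
Maximum at c = 7 (2.842 surviving offspring).

7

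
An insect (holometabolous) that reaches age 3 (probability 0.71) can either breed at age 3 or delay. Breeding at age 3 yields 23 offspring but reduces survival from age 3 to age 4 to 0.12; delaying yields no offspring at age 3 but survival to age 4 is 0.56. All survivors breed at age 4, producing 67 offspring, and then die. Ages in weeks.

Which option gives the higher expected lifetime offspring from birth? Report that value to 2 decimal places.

breed at age 3: R₀ = 0.71 × (23 + 0.12 × 67) = 0.71 × 31.0400 = 22.0384
delay to age 4: R₀ = 0.71 × (0.56 × 67) = 0.71 × 37.5200 = 26.6392
Higher: delay to age 4 (26.6392).

26.64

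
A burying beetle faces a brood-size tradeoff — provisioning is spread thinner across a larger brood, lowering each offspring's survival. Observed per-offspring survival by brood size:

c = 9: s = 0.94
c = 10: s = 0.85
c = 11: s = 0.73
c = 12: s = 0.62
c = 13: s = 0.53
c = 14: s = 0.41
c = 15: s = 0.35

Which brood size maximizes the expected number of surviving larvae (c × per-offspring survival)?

10

Expected surviving larvae = c × s(c):
  c=9: 9 × 0.94 = 8.460
  c=10: 10 × 0.85 = 8.500
  c=11: 11 × 0.73 = 8.030
  c=12: 12 × 0.62 = 7.440
  c=13: 13 × 0.53 = 6.890
  c=14: 14 × 0.41 = 5.740
  c=15: 15 × 0.35 = 5.250
Maximum at c = 10 (8.500 surviving larvae).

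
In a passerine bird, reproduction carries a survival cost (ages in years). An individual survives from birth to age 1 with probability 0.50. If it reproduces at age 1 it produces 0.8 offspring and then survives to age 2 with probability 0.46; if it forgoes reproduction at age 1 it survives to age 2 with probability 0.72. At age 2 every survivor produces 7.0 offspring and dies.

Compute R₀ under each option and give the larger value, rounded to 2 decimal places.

2.52

breed at age 1: R₀ = 0.50 × (0.8 + 0.46 × 7.0) = 0.50 × 4.0200 = 2.0100
delay to age 2: R₀ = 0.50 × (0.72 × 7.0) = 0.50 × 5.0400 = 2.5200
Higher: delay to age 2 (2.5200).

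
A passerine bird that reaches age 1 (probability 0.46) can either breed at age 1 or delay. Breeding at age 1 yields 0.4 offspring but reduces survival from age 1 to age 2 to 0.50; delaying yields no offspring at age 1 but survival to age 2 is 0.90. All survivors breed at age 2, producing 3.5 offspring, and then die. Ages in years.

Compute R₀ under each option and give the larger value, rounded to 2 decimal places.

breed at age 1: R₀ = 0.46 × (0.4 + 0.50 × 3.5) = 0.46 × 2.1500 = 0.9890
delay to age 2: R₀ = 0.46 × (0.90 × 3.5) = 0.46 × 3.1500 = 1.4490
Higher: delay to age 2 (1.4490).

1.45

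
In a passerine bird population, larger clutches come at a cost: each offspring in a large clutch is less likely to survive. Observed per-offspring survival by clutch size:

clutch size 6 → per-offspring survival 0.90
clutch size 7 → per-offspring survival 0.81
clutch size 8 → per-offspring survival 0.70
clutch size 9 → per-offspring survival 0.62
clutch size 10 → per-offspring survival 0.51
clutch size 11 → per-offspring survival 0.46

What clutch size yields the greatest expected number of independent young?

Expected independent young = c × s(c):
  c=6: 6 × 0.90 = 5.400
  c=7: 7 × 0.81 = 5.670
  c=8: 8 × 0.70 = 5.600
  c=9: 9 × 0.62 = 5.580
  c=10: 10 × 0.51 = 5.100
  c=11: 11 × 0.46 = 5.060
Maximum at c = 7 (5.670 independent young).

7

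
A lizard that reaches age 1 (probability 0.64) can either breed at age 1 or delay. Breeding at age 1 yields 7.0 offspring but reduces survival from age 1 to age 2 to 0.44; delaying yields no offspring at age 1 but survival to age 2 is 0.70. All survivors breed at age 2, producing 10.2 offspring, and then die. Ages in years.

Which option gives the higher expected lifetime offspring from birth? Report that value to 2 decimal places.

7.35

breed at age 1: R₀ = 0.64 × (7.0 + 0.44 × 10.2) = 0.64 × 11.4880 = 7.3523
delay to age 2: R₀ = 0.64 × (0.70 × 10.2) = 0.64 × 7.1400 = 4.5696
Higher: breed at age 1 (7.3523).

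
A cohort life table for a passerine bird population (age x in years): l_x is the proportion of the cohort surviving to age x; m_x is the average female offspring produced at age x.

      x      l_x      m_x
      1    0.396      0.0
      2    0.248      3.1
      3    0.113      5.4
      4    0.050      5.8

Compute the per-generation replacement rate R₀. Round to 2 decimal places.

1.67

R₀ = Σ l_x m_x:
  age 1: 0.396 × 0.0 = 0.0000
  age 2: 0.248 × 3.1 = 0.7688
  age 3: 0.113 × 5.4 = 0.6102
  age 4: 0.050 × 5.8 = 0.2900
R₀ = 0.0000 + 0.7688 + 0.6102 + 0.2900 = 1.6690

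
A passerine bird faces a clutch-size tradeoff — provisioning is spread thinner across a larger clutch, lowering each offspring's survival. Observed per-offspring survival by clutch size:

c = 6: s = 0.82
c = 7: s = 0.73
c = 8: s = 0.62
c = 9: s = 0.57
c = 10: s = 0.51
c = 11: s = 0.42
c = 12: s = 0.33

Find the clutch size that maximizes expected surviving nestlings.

Expected surviving nestlings = c × s(c):
  c=6: 6 × 0.82 = 4.920
  c=7: 7 × 0.73 = 5.110
  c=8: 8 × 0.62 = 4.960
  c=9: 9 × 0.57 = 5.130
  c=10: 10 × 0.51 = 5.100
  c=11: 11 × 0.42 = 4.620
  c=12: 12 × 0.33 = 3.960
Maximum at c = 9 (5.130 surviving nestlings).

9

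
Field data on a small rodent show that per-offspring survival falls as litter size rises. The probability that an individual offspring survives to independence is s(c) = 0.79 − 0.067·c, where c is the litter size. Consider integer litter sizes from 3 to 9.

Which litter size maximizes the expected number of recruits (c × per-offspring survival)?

6

Expected recruits = c × s(c):
  c=3: 3 × 0.589 = 1.767
  c=4: 4 × 0.522 = 2.088
  c=5: 5 × 0.455 = 2.275
  c=6: 6 × 0.388 = 2.328
  c=7: 7 × 0.321 = 2.247
  c=8: 8 × 0.254 = 2.032
  c=9: 9 × 0.187 = 1.683
Maximum at c = 6 (2.328 recruits).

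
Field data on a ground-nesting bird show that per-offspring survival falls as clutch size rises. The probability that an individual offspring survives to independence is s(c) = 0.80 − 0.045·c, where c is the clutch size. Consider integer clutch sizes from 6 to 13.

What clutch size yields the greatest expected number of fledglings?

9

Expected fledglings = c × s(c):
  c=6: 6 × 0.530 = 3.180
  c=7: 7 × 0.485 = 3.395
  c=8: 8 × 0.440 = 3.520
  c=9: 9 × 0.395 = 3.555
  c=10: 10 × 0.350 = 3.500
  c=11: 11 × 0.305 = 3.355
  c=12: 12 × 0.260 = 3.120
  c=13: 13 × 0.215 = 2.795
Maximum at c = 9 (3.555 fledglings).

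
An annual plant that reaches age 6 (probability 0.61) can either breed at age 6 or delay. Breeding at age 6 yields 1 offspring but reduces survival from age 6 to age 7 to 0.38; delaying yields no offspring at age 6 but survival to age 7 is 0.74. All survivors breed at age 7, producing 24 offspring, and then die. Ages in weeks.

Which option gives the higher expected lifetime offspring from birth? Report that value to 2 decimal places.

10.83

breed at age 6: R₀ = 0.61 × (1 + 0.38 × 24) = 0.61 × 10.1200 = 6.1732
delay to age 7: R₀ = 0.61 × (0.74 × 24) = 0.61 × 17.7600 = 10.8336
Higher: delay to age 7 (10.8336).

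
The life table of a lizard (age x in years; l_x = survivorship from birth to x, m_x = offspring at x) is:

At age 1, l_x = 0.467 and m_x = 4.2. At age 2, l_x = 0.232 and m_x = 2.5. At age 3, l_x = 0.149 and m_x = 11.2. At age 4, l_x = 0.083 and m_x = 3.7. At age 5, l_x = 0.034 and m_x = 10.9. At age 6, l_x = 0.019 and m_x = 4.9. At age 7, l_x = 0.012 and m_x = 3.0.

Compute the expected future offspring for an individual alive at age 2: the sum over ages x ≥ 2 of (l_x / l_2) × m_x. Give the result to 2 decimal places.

l_2 = 0.232. Conditional survival from age 2 to x is l_x / l_2.
  x=2: (0.232/0.232) × 2.5 = 2.5000
  x=3: (0.149/0.232) × 11.2 = 7.1931
  x=4: (0.083/0.232) × 3.7 = 1.3237
  x=5: (0.034/0.232) × 10.9 = 1.5974
  x=6: (0.019/0.232) × 4.9 = 0.4013
  x=7: (0.012/0.232) × 3.0 = 0.1552
Sum = 2.5000 + 7.1931 + 1.3237 + 1.5974 + 0.4013 + 0.1552 = 13.1707

13.17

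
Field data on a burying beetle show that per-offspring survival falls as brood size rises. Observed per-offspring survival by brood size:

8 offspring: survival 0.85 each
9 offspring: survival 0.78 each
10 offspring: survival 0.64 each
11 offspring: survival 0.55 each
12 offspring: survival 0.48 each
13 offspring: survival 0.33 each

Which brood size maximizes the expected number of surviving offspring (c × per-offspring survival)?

9

Expected surviving offspring = c × s(c):
  c=8: 8 × 0.85 = 6.800
  c=9: 9 × 0.78 = 7.020
  c=10: 10 × 0.64 = 6.400
  c=11: 11 × 0.55 = 6.050
  c=12: 12 × 0.48 = 5.760
  c=13: 13 × 0.33 = 4.290
Maximum at c = 9 (7.020 surviving offspring).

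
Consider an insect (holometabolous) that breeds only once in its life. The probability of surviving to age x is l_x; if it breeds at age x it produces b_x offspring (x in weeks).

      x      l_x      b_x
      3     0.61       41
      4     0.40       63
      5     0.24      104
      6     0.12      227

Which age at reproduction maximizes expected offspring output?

6

Expected offspring if breeding at age x = l_x × b_x:
  age 3: 0.61 × 41 = 25.010
  age 4: 0.40 × 63 = 25.200
  age 5: 0.24 × 104 = 24.960
  age 6: 0.12 × 227 = 27.240
Maximum at age 6 (27.240).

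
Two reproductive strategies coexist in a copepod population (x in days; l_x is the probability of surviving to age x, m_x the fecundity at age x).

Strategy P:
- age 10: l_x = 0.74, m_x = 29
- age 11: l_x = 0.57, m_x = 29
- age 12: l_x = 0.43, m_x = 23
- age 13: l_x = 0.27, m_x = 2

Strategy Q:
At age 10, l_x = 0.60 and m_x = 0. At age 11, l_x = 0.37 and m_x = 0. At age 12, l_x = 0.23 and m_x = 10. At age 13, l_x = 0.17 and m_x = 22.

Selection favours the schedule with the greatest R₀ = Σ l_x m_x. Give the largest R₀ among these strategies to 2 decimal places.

48.42

Strategy P: R₀ = 0.74×29 + 0.57×29 + 0.43×23 + 0.27×2 = 48.4200
Strategy Q: R₀ = 0.60×0 + 0.37×0 + 0.23×10 + 0.17×22 = 6.0400
Highest R₀: strategy P with 48.4200.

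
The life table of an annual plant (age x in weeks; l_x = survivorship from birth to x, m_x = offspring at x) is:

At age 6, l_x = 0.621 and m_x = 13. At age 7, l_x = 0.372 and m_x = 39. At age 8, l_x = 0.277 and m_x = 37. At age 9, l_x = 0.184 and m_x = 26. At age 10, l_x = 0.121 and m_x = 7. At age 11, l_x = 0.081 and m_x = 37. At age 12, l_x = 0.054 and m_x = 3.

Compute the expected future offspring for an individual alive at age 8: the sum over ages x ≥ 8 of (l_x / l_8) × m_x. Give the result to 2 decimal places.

68.73

l_8 = 0.277. Conditional survival from age 8 to x is l_x / l_8.
  x=8: (0.277/0.277) × 37 = 37.0000
  x=9: (0.184/0.277) × 26 = 17.2708
  x=10: (0.121/0.277) × 7 = 3.0578
  x=11: (0.081/0.277) × 37 = 10.8195
  x=12: (0.054/0.277) × 3 = 0.5848
Sum = 37.0000 + 17.2708 + 3.0578 + 10.8195 + 0.5848 = 68.7329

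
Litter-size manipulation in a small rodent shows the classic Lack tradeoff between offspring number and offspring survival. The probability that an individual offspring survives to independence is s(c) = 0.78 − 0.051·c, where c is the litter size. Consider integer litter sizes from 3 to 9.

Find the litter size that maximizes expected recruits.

8

Expected recruits = c × s(c):
  c=3: 3 × 0.627 = 1.881
  c=4: 4 × 0.576 = 2.304
  c=5: 5 × 0.525 = 2.625
  c=6: 6 × 0.474 = 2.844
  c=7: 7 × 0.423 = 2.961
  c=8: 8 × 0.372 = 2.976
  c=9: 9 × 0.321 = 2.889
Maximum at c = 8 (2.976 recruits).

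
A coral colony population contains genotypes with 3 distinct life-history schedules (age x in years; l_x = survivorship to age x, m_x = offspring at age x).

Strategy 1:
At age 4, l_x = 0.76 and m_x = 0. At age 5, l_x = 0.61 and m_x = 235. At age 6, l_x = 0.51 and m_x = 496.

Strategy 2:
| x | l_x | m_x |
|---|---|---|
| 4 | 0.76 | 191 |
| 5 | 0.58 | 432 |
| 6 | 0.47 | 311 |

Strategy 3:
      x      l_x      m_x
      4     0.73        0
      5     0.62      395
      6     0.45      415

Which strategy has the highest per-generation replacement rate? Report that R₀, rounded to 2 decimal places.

541.89

Strategy 1: R₀ = 0.76×0 + 0.61×235 + 0.51×496 = 396.3100
Strategy 2: R₀ = 0.76×191 + 0.58×432 + 0.47×311 = 541.8900
Strategy 3: R₀ = 0.73×0 + 0.62×395 + 0.45×415 = 431.6500
Highest R₀: strategy 2 with 541.8900.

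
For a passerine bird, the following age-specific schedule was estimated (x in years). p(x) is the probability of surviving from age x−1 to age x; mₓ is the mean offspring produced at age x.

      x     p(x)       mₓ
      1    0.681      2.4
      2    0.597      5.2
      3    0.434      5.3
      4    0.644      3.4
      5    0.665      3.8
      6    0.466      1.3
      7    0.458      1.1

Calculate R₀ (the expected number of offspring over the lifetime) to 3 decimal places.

5.421

Survivorship from birth: l_x = p_1·p_2·…·p_x.
  l_1 = 0.68100
  l_2 = 0.40656
  l_3 = 0.17645
  l_4 = 0.11363
  l_5 = 0.07556
  l_6 = 0.03521
  l_7 = 0.01613
R₀ = Σ l_x mₓ:
  age 1: 0.68100 × 2.4 = 1.6344
  age 2: 0.40656 × 5.2 = 2.1141
  age 3: 0.17645 × 5.3 = 0.9352
  age 4: 0.11363 × 3.4 = 0.3863
  age 5: 0.07556 × 3.8 = 0.2871
  age 6: 0.03521 × 1.3 = 0.0458
  age 7: 0.01613 × 1.1 = 0.0177
R₀ = 1.6344 + 2.1141 + 0.9352 + 0.3863 + 0.2871 + 0.0458 + 0.0177 = 5.4207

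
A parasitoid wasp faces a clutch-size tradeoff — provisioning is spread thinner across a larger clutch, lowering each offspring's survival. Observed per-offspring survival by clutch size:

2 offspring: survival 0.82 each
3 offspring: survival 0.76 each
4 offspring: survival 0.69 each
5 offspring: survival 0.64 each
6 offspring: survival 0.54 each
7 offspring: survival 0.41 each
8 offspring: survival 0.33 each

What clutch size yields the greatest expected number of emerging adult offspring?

6

Expected emerging adult offspring = c × s(c):
  c=2: 2 × 0.82 = 1.640
  c=3: 3 × 0.76 = 2.280
  c=4: 4 × 0.69 = 2.760
  c=5: 5 × 0.64 = 3.200
  c=6: 6 × 0.54 = 3.240
  c=7: 7 × 0.41 = 2.870
  c=8: 8 × 0.33 = 2.640
Maximum at c = 6 (3.240 emerging adult offspring).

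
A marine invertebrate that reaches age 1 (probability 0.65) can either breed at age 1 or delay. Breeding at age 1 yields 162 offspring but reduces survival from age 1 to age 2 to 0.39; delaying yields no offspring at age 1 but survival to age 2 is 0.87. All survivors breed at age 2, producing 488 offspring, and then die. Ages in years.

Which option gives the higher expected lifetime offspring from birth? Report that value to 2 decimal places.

275.96

breed at age 1: R₀ = 0.65 × (162 + 0.39 × 488) = 0.65 × 352.3200 = 229.0080
delay to age 2: R₀ = 0.65 × (0.87 × 488) = 0.65 × 424.5600 = 275.9640
Higher: delay to age 2 (275.9640).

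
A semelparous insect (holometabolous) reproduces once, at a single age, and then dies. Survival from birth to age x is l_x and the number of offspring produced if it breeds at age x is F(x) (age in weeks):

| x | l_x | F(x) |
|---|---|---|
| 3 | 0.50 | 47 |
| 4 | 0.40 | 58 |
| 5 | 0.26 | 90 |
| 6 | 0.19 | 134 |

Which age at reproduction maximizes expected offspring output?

6

Expected offspring if breeding at age x = l_x × F(x):
  age 3: 0.50 × 47 = 23.500
  age 4: 0.40 × 58 = 23.200
  age 5: 0.26 × 90 = 23.400
  age 6: 0.19 × 134 = 25.460
Maximum at age 6 (25.460).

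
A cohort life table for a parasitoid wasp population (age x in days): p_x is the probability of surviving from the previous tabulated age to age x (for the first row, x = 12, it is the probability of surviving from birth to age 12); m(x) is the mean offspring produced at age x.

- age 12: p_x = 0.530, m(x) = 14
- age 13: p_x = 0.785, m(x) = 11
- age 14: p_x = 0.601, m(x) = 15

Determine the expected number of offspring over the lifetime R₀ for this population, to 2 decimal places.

15.75

Survivorship from birth: l_x = p_12·p_13·…·p_x.
  l_12 = 0.53000
  l_13 = 0.41605
  l_14 = 0.25005
R₀ = Σ l_x m(x):
  age 12: 0.53000 × 14 = 7.4200
  age 13: 0.41605 × 11 = 4.5766
  age 14: 0.25005 × 15 = 3.7508
R₀ = 7.4200 + 4.5766 + 3.7508 = 15.7473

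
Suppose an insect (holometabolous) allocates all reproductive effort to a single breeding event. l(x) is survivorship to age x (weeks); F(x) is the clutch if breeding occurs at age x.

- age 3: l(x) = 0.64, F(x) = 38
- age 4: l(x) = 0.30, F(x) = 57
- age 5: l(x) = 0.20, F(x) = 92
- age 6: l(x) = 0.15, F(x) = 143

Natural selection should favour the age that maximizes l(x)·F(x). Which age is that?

3

Expected offspring if breeding at age x = l(x) × F(x):
  age 3: 0.64 × 38 = 24.320
  age 4: 0.30 × 57 = 17.100
  age 5: 0.20 × 92 = 18.400
  age 6: 0.15 × 143 = 21.450
Maximum at age 3 (24.320).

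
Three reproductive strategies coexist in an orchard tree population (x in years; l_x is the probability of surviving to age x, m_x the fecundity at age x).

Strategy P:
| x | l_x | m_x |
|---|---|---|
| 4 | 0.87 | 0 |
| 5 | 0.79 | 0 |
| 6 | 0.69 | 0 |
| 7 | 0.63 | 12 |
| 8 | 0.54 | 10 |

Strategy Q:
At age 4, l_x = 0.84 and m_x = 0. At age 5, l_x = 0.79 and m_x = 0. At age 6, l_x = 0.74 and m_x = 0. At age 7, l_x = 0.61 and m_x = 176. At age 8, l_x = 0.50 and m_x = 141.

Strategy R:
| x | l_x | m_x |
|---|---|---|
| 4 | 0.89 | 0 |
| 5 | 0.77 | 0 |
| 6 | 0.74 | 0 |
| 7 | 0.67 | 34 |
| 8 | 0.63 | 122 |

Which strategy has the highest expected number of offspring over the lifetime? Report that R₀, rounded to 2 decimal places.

177.86

Strategy P: R₀ = 0.87×0 + 0.79×0 + 0.69×0 + 0.63×12 + 0.54×10 = 12.9600
Strategy Q: R₀ = 0.84×0 + 0.79×0 + 0.74×0 + 0.61×176 + 0.50×141 = 177.8600
Strategy R: R₀ = 0.89×0 + 0.77×0 + 0.74×0 + 0.67×34 + 0.63×122 = 99.6400
Highest R₀: strategy Q with 177.8600.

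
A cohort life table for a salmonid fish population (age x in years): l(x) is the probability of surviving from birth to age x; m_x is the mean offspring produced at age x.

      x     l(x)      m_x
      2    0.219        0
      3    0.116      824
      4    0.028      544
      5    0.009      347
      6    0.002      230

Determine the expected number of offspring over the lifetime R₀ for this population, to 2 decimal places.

114.40

R₀ = Σ l(x) m_x:
  age 2: 0.219 × 0 = 0.0000
  age 3: 0.116 × 824 = 95.5840
  age 4: 0.028 × 544 = 15.2320
  age 5: 0.009 × 347 = 3.1230
  age 6: 0.002 × 230 = 0.4600
R₀ = 0.0000 + 95.5840 + 15.2320 + 3.1230 + 0.4600 = 114.3990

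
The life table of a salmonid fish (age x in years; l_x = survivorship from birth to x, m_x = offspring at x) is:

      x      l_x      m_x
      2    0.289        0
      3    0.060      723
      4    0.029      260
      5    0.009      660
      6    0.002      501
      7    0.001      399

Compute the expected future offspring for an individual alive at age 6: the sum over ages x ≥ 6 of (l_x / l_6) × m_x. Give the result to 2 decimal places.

700.50

l_6 = 0.002. Conditional survival from age 6 to x is l_x / l_6.
  x=6: (0.002/0.002) × 501 = 501.0000
  x=7: (0.001/0.002) × 399 = 199.5000
Sum = 501.0000 + 199.5000 = 700.5000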